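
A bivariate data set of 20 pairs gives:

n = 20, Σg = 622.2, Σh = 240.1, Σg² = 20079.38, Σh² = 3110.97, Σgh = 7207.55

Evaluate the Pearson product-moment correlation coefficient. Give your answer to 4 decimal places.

-0.6445

r = (nΣgh − ΣgΣh) / √[(nΣg² − (Σg)²)(nΣh² − (Σh)²)]
Numerator: 20×7207.55 − 622.2×240.1 = -5239.22
Denominator: √[(401587.6 − 387132.84)(62219.4 − 57648.01)] = √[14454.76 × 4571.39] = 8128.8588
r = -5239.22 / 8128.8588 ≈ -0.6445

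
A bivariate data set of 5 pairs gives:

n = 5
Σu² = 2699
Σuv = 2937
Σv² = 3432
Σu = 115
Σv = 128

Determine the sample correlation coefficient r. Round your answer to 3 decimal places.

-0.076

r = (nΣuv − ΣuΣv) / √[(nΣu² − (Σu)²)(nΣv² − (Σv)²)]
Numerator: 5×2937 − 115×128 = -35
Denominator: √[(13495 − 13225)(17160 − 16384)] = √[270 × 776] = 457.7335
r = -35 / 457.7335 ≈ -0.076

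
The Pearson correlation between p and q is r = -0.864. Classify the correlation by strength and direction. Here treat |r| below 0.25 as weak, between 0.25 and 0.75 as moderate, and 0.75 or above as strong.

r = -0.864 < 0 so the relationship is negative.
|r| = 0.864, which falls in the strong range.

strong negative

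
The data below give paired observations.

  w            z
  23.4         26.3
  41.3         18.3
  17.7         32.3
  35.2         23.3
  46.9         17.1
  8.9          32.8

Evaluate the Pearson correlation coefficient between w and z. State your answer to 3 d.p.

-0.976

n = 6, Σw = 173.4, Σz = 150.1, Σw² = 6084.4, Σz² = 3981.01, Σwz = 3856.99
nΣwz − ΣwΣz = 23141.94 − 26027.34 = -2885.4
nΣw² − (Σw)² = 36506.4 − 30067.56 = 6438.84; nΣz² − (Σz)² = 23886.06 − 22530.01 = 1356.05
r = -2885.4 / √(6438.84 × 1356.05) = -2885.4 / 2954.8924 ≈ -0.976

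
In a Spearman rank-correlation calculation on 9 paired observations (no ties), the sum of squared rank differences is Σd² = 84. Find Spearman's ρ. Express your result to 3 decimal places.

0.300

ρ = 1 − 6Σd² / [n(n²−1)] = 1 − 6×84 / (9×80)
  = 1 − 504/720 = 1 − 0.7000 ≈ 0.300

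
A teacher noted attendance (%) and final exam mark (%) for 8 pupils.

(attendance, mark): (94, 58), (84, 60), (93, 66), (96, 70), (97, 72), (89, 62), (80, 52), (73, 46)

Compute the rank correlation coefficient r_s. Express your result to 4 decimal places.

Rank attendance: 6, 3, 5, 7, 8, 4, 2, 1
Rank mark: 3, 4, 6, 7, 8, 5, 2, 1
d = rank(attendance) − rank(mark): 3, -1, -1, 0, 0, -1, 0, 0; Σd² = 12
ρ = 1 − 6Σd² / [n(n²−1)] = 1 − 6×12 / (8×63) = 1 − 72/504 ≈ 0.8571

0.8571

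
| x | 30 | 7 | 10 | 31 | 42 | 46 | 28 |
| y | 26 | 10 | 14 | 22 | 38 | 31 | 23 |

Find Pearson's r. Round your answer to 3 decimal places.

0.941

n = 7, Σx = 194, Σy = 164, Σx² = 6674, Σy² = 4390, Σxy = 5338
nΣxy − ΣxΣy = 37366 − 31816 = 5550
nΣx² − (Σx)² = 46718 − 37636 = 9082; nΣy² − (Σy)² = 30730 − 26896 = 3834
r = 5550 / √(9082 × 3834) = 5550 / 5900.8803 ≈ 0.941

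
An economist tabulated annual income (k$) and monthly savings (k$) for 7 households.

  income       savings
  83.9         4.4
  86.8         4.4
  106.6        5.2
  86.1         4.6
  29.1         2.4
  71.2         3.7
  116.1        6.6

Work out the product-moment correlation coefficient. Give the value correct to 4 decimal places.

0.9606

n = 7, Σx = 579.8, Σy = 31.3, Σx² = 52745.68, Σy² = 149.93, Σxy = 2801
nΣxy − ΣxΣy = 19607 − 18147.74 = 1459.26
nΣx² − (Σx)² = 369219.76 − 336168.04 = 33051.72; nΣy² − (Σy)² = 1049.51 − 979.69 = 69.82
r = 1459.26 / √(33051.72 × 69.82) = 1459.26 / 1519.1021 ≈ 0.9606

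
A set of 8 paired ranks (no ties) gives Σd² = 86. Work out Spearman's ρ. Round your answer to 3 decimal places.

ρ = 1 − 6Σd² / [n(n²−1)] = 1 − 6×86 / (8×63)
  = 1 − 516/504 = 1 − 1.0238 ≈ -0.024

-0.024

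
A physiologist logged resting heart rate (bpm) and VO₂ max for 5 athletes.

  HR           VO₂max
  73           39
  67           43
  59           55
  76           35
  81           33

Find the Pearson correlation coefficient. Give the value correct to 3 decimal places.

-0.979

n = 5, Σx = 356, Σy = 205, Σx² = 25636, Σy² = 8709, Σxy = 14306
nΣxy − ΣxΣy = 71530 − 72980 = -1450
nΣx² − (Σx)² = 128180 − 126736 = 1444; nΣy² − (Σy)² = 43545 − 42025 = 1520
r = -1450 / √(1444 × 1520) = -1450 / 1481.5127 ≈ -0.979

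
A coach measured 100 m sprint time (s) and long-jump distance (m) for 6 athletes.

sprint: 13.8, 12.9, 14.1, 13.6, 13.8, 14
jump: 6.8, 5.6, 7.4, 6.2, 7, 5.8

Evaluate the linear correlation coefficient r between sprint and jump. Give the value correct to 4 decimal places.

0.6419

n = 6, Σx = 82.2, Σy = 38.8, Σx² = 1127.06, Σy² = 253.44, Σxy = 532.54
nΣxy − ΣxΣy = 3195.24 − 3189.36 = 5.88
nΣx² − (Σx)² = 6762.36 − 6756.84 = 5.52; nΣy² − (Σy)² = 1520.64 − 1505.44 = 15.2
r = 5.88 / √(5.52 × 15.2) = 5.88 / 9.1599 ≈ 0.6419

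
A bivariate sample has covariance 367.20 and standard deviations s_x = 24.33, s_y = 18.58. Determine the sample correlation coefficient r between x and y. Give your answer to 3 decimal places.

0.812

r = Cov(x,y) / (s_x · s_y) = 367.20 / (24.33 × 18.58)
  = 367.20 / 452.0514 ≈ 0.812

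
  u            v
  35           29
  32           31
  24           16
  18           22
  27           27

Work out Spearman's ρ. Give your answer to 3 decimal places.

0.800

Rank u: 5, 4, 2, 1, 3
Rank v: 4, 5, 1, 2, 3
d = rank(u) − rank(v): 1, -1, 1, -1, 0; Σd² = 4
ρ = 1 − 6Σd² / [n(n²−1)] = 1 − 6×4 / (5×24) = 1 − 24/120 ≈ 0.800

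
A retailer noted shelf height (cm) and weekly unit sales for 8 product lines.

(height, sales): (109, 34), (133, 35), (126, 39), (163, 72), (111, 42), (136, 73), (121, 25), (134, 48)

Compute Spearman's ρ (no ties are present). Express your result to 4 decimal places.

0.7619

Rank height: 1, 5, 4, 8, 2, 7, 3, 6
Rank sales: 2, 3, 4, 7, 5, 8, 1, 6
d = rank(height) − rank(sales): -1, 2, 0, 1, -3, -1, 2, 0; Σd² = 20
ρ = 1 − 6Σd² / [n(n²−1)] = 1 − 6×20 / (8×63) = 1 − 120/504 ≈ 0.7619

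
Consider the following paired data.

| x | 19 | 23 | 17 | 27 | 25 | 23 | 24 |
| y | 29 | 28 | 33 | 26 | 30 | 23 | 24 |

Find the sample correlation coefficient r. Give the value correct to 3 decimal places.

-0.595

n = 7, Σx = 158, Σy = 193, Σx² = 3638, Σy² = 5395, Σxy = 4313
nΣxy − ΣxΣy = 30191 − 30494 = -303
nΣx² − (Σx)² = 25466 − 24964 = 502; nΣy² − (Σy)² = 37765 − 37249 = 516
r = -303 / √(502 × 516) = -303 / 508.9519 ≈ -0.595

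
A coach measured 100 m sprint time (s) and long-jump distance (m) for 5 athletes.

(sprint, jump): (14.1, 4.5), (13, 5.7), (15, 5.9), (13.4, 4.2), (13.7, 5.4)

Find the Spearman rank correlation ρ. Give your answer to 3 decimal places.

Rank sprint: 4, 1, 5, 2, 3
Rank jump: 2, 4, 5, 1, 3
d = rank(sprint) − rank(jump): 2, -3, 0, 1, 0; Σd² = 14
ρ = 1 − 6Σd² / [n(n²−1)] = 1 − 6×14 / (5×24) = 1 − 84/120 ≈ 0.300

0.300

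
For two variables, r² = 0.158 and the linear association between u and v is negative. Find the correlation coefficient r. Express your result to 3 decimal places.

-0.397

|r| = √0.158 = 0.397
The association is negative, so r = −0.397.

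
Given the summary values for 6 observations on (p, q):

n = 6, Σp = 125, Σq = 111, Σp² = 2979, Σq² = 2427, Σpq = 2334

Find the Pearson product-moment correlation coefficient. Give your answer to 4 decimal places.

r = (nΣpq − ΣpΣq) / √[(nΣp² − (Σp)²)(nΣq² − (Σq)²)]
Numerator: 6×2334 − 125×111 = 129
Denominator: √[(17874 − 15625)(14562 − 12321)] = √[2249 × 2241] = 2244.9964
r = 129 / 2244.9964 ≈ 0.0575

0.0575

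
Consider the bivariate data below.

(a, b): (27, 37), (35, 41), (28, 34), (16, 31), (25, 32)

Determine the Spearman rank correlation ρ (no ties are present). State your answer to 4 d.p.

Rank a: 3, 5, 4, 1, 2
Rank b: 4, 5, 3, 1, 2
d = rank(a) − rank(b): -1, 0, 1, 0, 0; Σd² = 2
ρ = 1 − 6Σd² / [n(n²−1)] = 1 − 6×2 / (5×24) = 1 − 12/120 ≈ 0.9000

0.9000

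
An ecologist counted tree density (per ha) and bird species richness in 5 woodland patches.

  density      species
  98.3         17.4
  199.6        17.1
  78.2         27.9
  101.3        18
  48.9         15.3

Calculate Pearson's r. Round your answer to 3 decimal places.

n = 5, Σx = 526.3, Σy = 95.7, Σx² = 68271.19, Σy² = 1931.67, Σxy = 9876.93
nΣxy − ΣxΣy = 49384.65 − 50366.91 = -982.26
nΣx² − (Σx)² = 341355.95 − 276991.69 = 64364.26; nΣy² − (Σy)² = 9658.35 − 9158.49 = 499.86
r = -982.26 / √(64364.26 × 499.86) = -982.26 / 5672.1353 ≈ -0.173

-0.173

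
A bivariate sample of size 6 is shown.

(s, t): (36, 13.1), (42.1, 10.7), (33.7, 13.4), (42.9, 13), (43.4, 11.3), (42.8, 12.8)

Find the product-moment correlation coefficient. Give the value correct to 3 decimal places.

n = 6, Σs = 240.9, Σt = 74.3, Σs² = 9759.91, Σt² = 926.19, Σst = 2969.61
nΣst − ΣsΣt = 17817.66 − 17898.87 = -81.21
nΣs² − (Σs)² = 58559.46 − 58032.81 = 526.65; nΣt² − (Σt)² = 5557.14 − 5520.49 = 36.65
r = -81.21 / √(526.65 × 36.65) = -81.21 / 138.9306 ≈ -0.585

-0.585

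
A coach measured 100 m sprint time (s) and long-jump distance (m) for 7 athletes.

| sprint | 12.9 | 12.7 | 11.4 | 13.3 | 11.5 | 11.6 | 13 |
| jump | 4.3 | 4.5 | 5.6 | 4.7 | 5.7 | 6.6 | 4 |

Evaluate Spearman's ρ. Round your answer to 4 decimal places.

-0.6429

Rank sprint: 5, 4, 1, 7, 2, 3, 6
Rank jump: 2, 3, 5, 4, 6, 7, 1
d = rank(sprint) − rank(jump): 3, 1, -4, 3, -4, -4, 5; Σd² = 92
ρ = 1 − 6Σd² / [n(n²−1)] = 1 − 6×92 / (7×48) = 1 − 552/336 ≈ -0.6429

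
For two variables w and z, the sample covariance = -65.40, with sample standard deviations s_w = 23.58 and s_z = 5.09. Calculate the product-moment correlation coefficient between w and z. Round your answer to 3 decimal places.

-0.545

r = Cov(w,z) / (s_w · s_z) = -65.40 / (23.58 × 5.09)
  = -65.40 / 120.0222 ≈ -0.545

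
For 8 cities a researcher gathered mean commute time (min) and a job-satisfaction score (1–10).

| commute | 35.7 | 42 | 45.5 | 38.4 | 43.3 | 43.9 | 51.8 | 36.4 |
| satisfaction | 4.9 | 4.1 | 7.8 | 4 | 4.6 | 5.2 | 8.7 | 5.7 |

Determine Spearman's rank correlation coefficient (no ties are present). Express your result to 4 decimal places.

Rank commute: 1, 4, 7, 3, 5, 6, 8, 2
Rank satisfaction: 4, 2, 7, 1, 3, 5, 8, 6
d = rank(commute) − rank(satisfaction): -3, 2, 0, 2, 2, 1, 0, -4; Σd² = 38
ρ = 1 − 6Σd² / [n(n²−1)] = 1 − 6×38 / (8×63) = 1 − 228/504 ≈ 0.5476

0.5476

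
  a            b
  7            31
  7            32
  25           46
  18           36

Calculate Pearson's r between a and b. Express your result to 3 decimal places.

0.950

n = 4, Σa = 57, Σb = 145, Σa² = 1047, Σb² = 5397, Σab = 2239
nΣab − ΣaΣb = 8956 − 8265 = 691
nΣa² − (Σa)² = 4188 − 3249 = 939; nΣb² − (Σb)² = 21588 − 21025 = 563
r = 691 / √(939 × 563) = 691 / 727.0880 ≈ 0.950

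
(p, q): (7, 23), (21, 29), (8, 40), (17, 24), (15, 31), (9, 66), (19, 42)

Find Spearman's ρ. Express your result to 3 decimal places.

Rank p: 1, 7, 2, 5, 4, 3, 6
Rank q: 1, 3, 5, 2, 4, 7, 6
d = rank(p) − rank(q): 0, 4, -3, 3, 0, -4, 0; Σd² = 50
ρ = 1 − 6Σd² / [n(n²−1)] = 1 − 6×50 / (7×48) = 1 − 300/336 ≈ 0.107

0.107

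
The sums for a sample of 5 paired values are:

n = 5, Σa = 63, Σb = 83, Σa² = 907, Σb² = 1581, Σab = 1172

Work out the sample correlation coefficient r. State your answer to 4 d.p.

0.8321

r = (nΣab − ΣaΣb) / √[(nΣa² − (Σa)²)(nΣb² − (Σb)²)]
Numerator: 5×1172 − 63×83 = 631
Denominator: √[(4535 − 3969)(7905 − 6889)] = √[566 × 1016] = 758.3245
r = 631 / 758.3245 ≈ 0.8321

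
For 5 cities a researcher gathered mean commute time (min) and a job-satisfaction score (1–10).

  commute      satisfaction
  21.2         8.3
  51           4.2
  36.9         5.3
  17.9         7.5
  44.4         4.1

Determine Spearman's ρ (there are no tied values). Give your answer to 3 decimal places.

-0.800

Rank commute: 2, 5, 3, 1, 4
Rank satisfaction: 5, 2, 3, 4, 1
d = rank(commute) − rank(satisfaction): -3, 3, 0, -3, 3; Σd² = 36
ρ = 1 − 6Σd² / [n(n²−1)] = 1 − 6×36 / (5×24) = 1 − 216/120 ≈ -0.800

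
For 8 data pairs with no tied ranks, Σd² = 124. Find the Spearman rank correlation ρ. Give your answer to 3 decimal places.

-0.476

ρ = 1 − 6Σd² / [n(n²−1)] = 1 − 6×124 / (8×63)
  = 1 − 744/504 = 1 − 1.4762 ≈ -0.476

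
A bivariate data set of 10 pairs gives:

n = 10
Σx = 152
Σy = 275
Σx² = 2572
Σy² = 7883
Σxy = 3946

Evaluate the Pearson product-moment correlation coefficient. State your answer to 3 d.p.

-0.808

r = (nΣxy − ΣxΣy) / √[(nΣx² − (Σx)²)(nΣy² − (Σy)²)]
Numerator: 10×3946 − 152×275 = -2340
Denominator: √[(25720 − 23104)(78830 − 75625)] = √[2616 × 3205] = 2895.5621
r = -2340 / 2895.5621 ≈ -0.808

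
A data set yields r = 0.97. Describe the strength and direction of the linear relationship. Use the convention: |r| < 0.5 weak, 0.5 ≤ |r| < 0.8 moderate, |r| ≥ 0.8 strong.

strong positive

r = 0.97 > 0 so the relationship is positive.
|r| = 0.97, which falls in the strong range.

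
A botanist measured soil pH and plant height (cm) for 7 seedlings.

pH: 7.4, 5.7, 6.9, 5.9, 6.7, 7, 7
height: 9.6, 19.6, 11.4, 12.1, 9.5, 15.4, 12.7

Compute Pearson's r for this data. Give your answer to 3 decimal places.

-0.597

n = 7, Σx = 46.6, Σy = 90.3, Σx² = 312.56, Σy² = 1241.39, Σxy = 593.16
nΣxy − ΣxΣy = 4152.12 − 4207.98 = -55.86
nΣx² − (Σx)² = 2187.92 − 2171.56 = 16.36; nΣy² − (Σy)² = 8689.73 − 8154.09 = 535.64
r = -55.86 / √(16.36 × 535.64) = -55.86 / 93.6113 ≈ -0.597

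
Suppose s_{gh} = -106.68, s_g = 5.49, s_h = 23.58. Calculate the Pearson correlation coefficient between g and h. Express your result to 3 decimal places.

r = Cov(g,h) / (s_g · s_h) = -106.68 / (5.49 × 23.58)
  = -106.68 / 129.4542 ≈ -0.824

-0.824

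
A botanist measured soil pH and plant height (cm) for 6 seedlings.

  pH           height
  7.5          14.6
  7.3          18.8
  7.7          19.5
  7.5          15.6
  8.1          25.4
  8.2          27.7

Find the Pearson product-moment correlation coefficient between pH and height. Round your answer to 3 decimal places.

0.890

n = 6, Σx = 46.3, Σy = 121.6, Σx² = 357.93, Σy² = 2602.66, Σxy = 946.77
nΣxy − ΣxΣy = 5680.62 − 5630.08 = 50.54
nΣx² − (Σx)² = 2147.58 − 2143.69 = 3.89; nΣy² − (Σy)² = 15615.96 − 14786.56 = 829.4
r = 50.54 / √(3.89 × 829.4) = 50.54 / 56.8011 ≈ 0.890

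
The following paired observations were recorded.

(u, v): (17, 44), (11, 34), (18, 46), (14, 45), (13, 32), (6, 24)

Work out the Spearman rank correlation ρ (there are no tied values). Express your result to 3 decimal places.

0.886

Rank u: 5, 2, 6, 4, 3, 1
Rank v: 4, 3, 6, 5, 2, 1
d = rank(u) − rank(v): 1, -1, 0, -1, 1, 0; Σd² = 4
ρ = 1 − 6Σd² / [n(n²−1)] = 1 − 6×4 / (6×35) = 1 − 24/210 ≈ 0.886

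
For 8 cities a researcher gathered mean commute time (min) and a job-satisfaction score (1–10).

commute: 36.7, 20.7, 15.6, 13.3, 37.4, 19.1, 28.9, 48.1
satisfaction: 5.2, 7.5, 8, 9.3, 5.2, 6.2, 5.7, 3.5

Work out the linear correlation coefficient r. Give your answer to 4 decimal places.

-0.9353

n = 8, Σx = 219.8, Σy = 50.6, Σx² = 7108.02, Σy² = 344, Σxy = 1240.56
nΣxy − ΣxΣy = 9924.48 − 11121.88 = -1197.4
nΣx² − (Σx)² = 56864.16 − 48312.04 = 8552.12; nΣy² − (Σy)² = 2752 − 2560.36 = 191.64
r = -1197.4 / √(8552.12 × 191.64) = -1197.4 / 1280.2063 ≈ -0.9353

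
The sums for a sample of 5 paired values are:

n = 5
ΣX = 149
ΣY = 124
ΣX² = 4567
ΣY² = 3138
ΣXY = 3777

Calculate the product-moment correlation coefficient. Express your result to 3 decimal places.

r = (nΣXY − ΣXΣY) / √[(nΣX² − (ΣX)²)(nΣY² − (ΣY)²)]
Numerator: 5×3777 − 149×124 = 409
Denominator: √[(22835 − 22201)(15690 − 15376)] = √[634 × 314] = 446.1793
r = 409 / 446.1793 ≈ 0.917

0.917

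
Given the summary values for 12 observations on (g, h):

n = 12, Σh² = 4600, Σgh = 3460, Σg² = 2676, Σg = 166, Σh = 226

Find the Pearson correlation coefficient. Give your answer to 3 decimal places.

0.924

r = (nΣgh − ΣgΣh) / √[(nΣg² − (Σg)²)(nΣh² − (Σh)²)]
Numerator: 12×3460 − 166×226 = 4004
Denominator: √[(32112 − 27556)(55200 − 51076)] = √[4556 × 4124] = 4334.6216
r = 4004 / 4334.6216 ≈ 0.924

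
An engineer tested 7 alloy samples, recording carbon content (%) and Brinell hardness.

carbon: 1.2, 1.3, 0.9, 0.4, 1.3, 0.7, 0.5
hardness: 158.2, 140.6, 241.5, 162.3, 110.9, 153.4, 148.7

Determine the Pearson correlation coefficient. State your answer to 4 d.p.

n = 7, Σx = 6.3, Σy = 1115.6, Σx² = 6.53, Σy² = 187401.2, Σxy = 980.79
nΣxy − ΣxΣy = 6865.53 − 7028.28 = -162.75
nΣx² − (Σx)² = 45.71 − 39.69 = 6.02; nΣy² − (Σy)² = 1311808.4 − 1244563.36 = 67245.04
r = -162.75 / √(6.02 × 67245.04) = -162.75 / 636.2508 ≈ -0.2558

-0.2558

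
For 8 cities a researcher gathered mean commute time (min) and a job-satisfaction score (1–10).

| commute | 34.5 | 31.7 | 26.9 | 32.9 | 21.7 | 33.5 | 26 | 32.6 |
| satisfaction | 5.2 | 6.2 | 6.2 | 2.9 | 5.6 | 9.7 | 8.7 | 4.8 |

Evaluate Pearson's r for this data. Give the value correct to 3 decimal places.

n = 8, Σx = 239.8, Σy = 49.3, Σx² = 7333.06, Σy² = 336.51, Σxy = 1467.28
nΣxy − ΣxΣy = 11738.24 − 11822.14 = -83.9
nΣx² − (Σx)² = 58664.48 − 57504.04 = 1160.44; nΣy² − (Σy)² = 2692.08 − 2430.49 = 261.59
r = -83.9 / √(1160.44 × 261.59) = -83.9 / 550.9623 ≈ -0.152

-0.152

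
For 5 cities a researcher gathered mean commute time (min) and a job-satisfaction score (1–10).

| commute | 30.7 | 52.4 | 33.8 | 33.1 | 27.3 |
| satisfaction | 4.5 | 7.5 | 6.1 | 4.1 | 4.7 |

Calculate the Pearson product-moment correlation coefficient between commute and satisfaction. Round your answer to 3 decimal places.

n = 5, Σx = 177.3, Σy = 26.9, Σx² = 6671.59, Σy² = 152.61, Σxy = 1001.35
nΣxy − ΣxΣy = 5006.75 − 4769.37 = 237.38
nΣx² − (Σx)² = 33357.95 − 31435.29 = 1922.66; nΣy² − (Σy)² = 763.05 − 723.61 = 39.44
r = 237.38 / √(1922.66 × 39.44) = 237.38 / 275.3719 ≈ 0.862

0.862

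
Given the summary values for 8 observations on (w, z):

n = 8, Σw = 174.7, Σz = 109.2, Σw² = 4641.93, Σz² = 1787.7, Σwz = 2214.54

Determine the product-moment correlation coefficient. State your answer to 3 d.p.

r = (nΣwz − ΣwΣz) / √[(nΣw² − (Σw)²)(nΣz² − (Σz)²)]
Numerator: 8×2214.54 − 174.7×109.2 = -1360.92
Denominator: √[(37135.44 − 30520.09)(14301.6 − 11924.64)] = √[6615.35 × 2376.96] = 3965.4032
r = -1360.92 / 3965.4032 ≈ -0.343

-0.343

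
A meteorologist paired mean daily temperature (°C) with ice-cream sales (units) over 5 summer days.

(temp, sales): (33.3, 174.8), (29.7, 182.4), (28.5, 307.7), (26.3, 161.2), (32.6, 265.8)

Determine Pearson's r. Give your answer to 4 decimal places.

0.0906

n = 5, Σx = 150.4, Σy = 1091.9, Σx² = 4557.68, Σy² = 255139.17, Σxy = 32912.21
nΣxy − ΣxΣy = 164561.05 − 164221.76 = 339.29
nΣx² − (Σx)² = 22788.4 − 22620.16 = 168.24; nΣy² − (Σy)² = 1275695.85 − 1192245.61 = 83450.24
r = 339.29 / √(168.24 × 83450.24) = 339.29 / 3746.9545 ≈ 0.0906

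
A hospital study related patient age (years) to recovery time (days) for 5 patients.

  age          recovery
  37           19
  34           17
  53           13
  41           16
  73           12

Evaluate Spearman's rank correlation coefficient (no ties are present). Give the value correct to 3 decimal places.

Rank age: 2, 1, 4, 3, 5
Rank recovery: 5, 4, 2, 3, 1
d = rank(age) − rank(recovery): -3, -3, 2, 0, 4; Σd² = 38
ρ = 1 − 6Σd² / [n(n²−1)] = 1 − 6×38 / (5×24) = 1 − 228/120 ≈ -0.900

-0.900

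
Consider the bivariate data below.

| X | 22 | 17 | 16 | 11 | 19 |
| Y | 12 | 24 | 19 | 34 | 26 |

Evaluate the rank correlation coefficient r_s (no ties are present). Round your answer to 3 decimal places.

Rank X: 5, 3, 2, 1, 4
Rank Y: 1, 3, 2, 5, 4
d = rank(X) − rank(Y): 4, 0, 0, -4, 0; Σd² = 32
ρ = 1 − 6Σd² / [n(n²−1)] = 1 − 6×32 / (5×24) = 1 − 192/120 ≈ -0.600

-0.600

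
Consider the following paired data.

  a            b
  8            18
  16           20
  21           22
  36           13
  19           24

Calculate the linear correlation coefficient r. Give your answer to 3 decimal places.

n = 5, Σa = 100, Σb = 97, Σa² = 2418, Σb² = 1953, Σab = 1850
nΣab − ΣaΣb = 9250 − 9700 = -450
nΣa² − (Σa)² = 12090 − 10000 = 2090; nΣb² − (Σb)² = 9765 − 9409 = 356
r = -450 / √(2090 × 356) = -450 / 862.5775 ≈ -0.522

-0.522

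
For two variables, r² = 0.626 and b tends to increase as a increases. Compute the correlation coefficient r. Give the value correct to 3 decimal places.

|r| = √0.626 = 0.791
The association is positive, so r = 0.791.

0.791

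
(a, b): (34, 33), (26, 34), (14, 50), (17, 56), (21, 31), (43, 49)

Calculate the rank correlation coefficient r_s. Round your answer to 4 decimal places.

-0.4286

Rank a: 5, 4, 1, 2, 3, 6
Rank b: 2, 3, 5, 6, 1, 4
d = rank(a) − rank(b): 3, 1, -4, -4, 2, 2; Σd² = 50
ρ = 1 − 6Σd² / [n(n²−1)] = 1 − 6×50 / (6×35) = 1 − 300/210 ≈ -0.4286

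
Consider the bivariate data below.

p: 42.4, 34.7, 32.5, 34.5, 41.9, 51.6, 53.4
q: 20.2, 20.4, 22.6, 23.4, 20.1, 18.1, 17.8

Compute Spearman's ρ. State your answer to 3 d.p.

-0.929

Rank p: 5, 3, 1, 2, 4, 6, 7
Rank q: 4, 5, 6, 7, 3, 2, 1
d = rank(p) − rank(q): 1, -2, -5, -5, 1, 4, 6; Σd² = 108
ρ = 1 − 6Σd² / [n(n²−1)] = 1 − 6×108 / (7×48) = 1 − 648/336 ≈ -0.929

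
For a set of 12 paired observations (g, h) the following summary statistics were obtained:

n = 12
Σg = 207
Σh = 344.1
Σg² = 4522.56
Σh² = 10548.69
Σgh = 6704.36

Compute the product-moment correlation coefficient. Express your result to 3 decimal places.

0.954

r = (nΣgh − ΣgΣh) / √[(nΣg² − (Σg)²)(nΣh² − (Σh)²)]
Numerator: 12×6704.36 − 207×344.1 = 9223.62
Denominator: √[(54270.72 − 42849)(126584.28 − 118404.81)] = √[11421.72 × 8179.47] = 9665.5893
r = 9223.62 / 9665.5893 ≈ 0.954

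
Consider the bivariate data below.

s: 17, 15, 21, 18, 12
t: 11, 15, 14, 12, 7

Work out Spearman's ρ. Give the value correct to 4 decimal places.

Rank s: 3, 2, 5, 4, 1
Rank t: 2, 5, 4, 3, 1
d = rank(s) − rank(t): 1, -3, 1, 1, 0; Σd² = 12
ρ = 1 − 6Σd² / [n(n²−1)] = 1 − 6×12 / (5×24) = 1 − 72/120 ≈ 0.4000

0.4000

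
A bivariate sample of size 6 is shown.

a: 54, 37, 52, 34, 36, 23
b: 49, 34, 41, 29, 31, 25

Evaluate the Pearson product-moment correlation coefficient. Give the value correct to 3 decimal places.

n = 6, Σa = 236, Σb = 209, Σa² = 9970, Σb² = 7665, Σab = 8713
nΣab − ΣaΣb = 52278 − 49324 = 2954
nΣa² − (Σa)² = 59820 − 55696 = 4124; nΣb² − (Σb)² = 45990 − 43681 = 2309
r = 2954 / √(4124 × 2309) = 2954 / 3085.8250 ≈ 0.957

0.957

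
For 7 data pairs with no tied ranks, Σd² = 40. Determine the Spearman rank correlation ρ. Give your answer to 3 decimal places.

0.286

ρ = 1 − 6Σd² / [n(n²−1)] = 1 − 6×40 / (7×48)
  = 1 − 240/336 = 1 − 0.7143 ≈ 0.286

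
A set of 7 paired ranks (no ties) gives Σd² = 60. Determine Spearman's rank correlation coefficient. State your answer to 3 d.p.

ρ = 1 − 6Σd² / [n(n²−1)] = 1 − 6×60 / (7×48)
  = 1 − 360/336 = 1 − 1.0714 ≈ -0.071

-0.071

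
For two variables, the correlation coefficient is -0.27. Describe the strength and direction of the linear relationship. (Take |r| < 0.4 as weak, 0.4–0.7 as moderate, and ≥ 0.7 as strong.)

weak negative

r = -0.27 < 0 so the relationship is negative.
|r| = 0.27, which falls in the weak range.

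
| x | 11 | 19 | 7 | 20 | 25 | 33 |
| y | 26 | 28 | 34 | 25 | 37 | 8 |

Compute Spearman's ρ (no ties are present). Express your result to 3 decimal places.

-0.371

Rank x: 2, 3, 1, 4, 5, 6
Rank y: 3, 4, 5, 2, 6, 1
d = rank(x) − rank(y): -1, -1, -4, 2, -1, 5; Σd² = 48
ρ = 1 − 6Σd² / [n(n²−1)] = 1 − 6×48 / (6×35) = 1 − 288/210 ≈ -0.371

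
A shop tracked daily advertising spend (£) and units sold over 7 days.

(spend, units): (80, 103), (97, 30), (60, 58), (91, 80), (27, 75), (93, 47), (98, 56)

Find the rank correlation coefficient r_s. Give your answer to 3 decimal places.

-0.607

Rank spend: 3, 6, 2, 4, 1, 5, 7
Rank units: 7, 1, 4, 6, 5, 2, 3
d = rank(spend) − rank(units): -4, 5, -2, -2, -4, 3, 4; Σd² = 90
ρ = 1 − 6Σd² / [n(n²−1)] = 1 − 6×90 / (7×48) = 1 − 540/336 ≈ -0.607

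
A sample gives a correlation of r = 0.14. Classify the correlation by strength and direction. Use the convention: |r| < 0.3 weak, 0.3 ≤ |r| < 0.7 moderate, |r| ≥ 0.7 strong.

weak positive

r = 0.14 > 0 so the relationship is positive.
|r| = 0.14, which falls in the weak range.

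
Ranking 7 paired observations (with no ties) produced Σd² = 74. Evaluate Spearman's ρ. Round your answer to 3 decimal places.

-0.321

ρ = 1 − 6Σd² / [n(n²−1)] = 1 − 6×74 / (7×48)
  = 1 − 444/336 = 1 − 1.3214 ≈ -0.321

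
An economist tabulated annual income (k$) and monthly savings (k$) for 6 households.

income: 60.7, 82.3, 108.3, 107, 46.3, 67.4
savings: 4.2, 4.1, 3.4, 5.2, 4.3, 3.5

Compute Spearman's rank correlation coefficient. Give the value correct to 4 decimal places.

-0.3714

Rank income: 2, 4, 6, 5, 1, 3
Rank savings: 4, 3, 1, 6, 5, 2
d = rank(income) − rank(savings): -2, 1, 5, -1, -4, 1; Σd² = 48
ρ = 1 − 6Σd² / [n(n²−1)] = 1 − 6×48 / (6×35) = 1 − 288/210 ≈ -0.3714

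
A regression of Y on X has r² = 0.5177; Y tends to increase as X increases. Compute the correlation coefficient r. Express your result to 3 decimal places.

|r| = √0.5177 = 0.720
The association is positive, so r = 0.720.

0.720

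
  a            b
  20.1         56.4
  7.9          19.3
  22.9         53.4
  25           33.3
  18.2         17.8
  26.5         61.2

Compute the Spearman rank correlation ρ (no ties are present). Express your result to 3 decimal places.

Rank a: 3, 1, 4, 5, 2, 6
Rank b: 5, 2, 4, 3, 1, 6
d = rank(a) − rank(b): -2, -1, 0, 2, 1, 0; Σd² = 10
ρ = 1 − 6Σd² / [n(n²−1)] = 1 − 6×10 / (6×35) = 1 − 60/210 ≈ 0.714

0.714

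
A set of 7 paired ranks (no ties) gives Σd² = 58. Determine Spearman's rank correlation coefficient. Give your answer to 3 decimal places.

-0.036

ρ = 1 − 6Σd² / [n(n²−1)] = 1 − 6×58 / (7×48)
  = 1 − 348/336 = 1 − 1.0357 ≈ -0.036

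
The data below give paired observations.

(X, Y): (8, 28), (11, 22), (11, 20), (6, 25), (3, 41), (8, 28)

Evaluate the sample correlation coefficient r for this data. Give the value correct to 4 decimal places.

n = 6, ΣX = 47, ΣY = 164, ΣX² = 415, ΣY² = 4758, ΣXY = 1183
nΣXY − ΣXΣY = 7098 − 7708 = -610
nΣX² − (ΣX)² = 2490 − 2209 = 281; nΣY² − (ΣY)² = 28548 − 26896 = 1652
r = -610 / √(281 × 1652) = -610 / 681.3311 ≈ -0.8953

-0.8953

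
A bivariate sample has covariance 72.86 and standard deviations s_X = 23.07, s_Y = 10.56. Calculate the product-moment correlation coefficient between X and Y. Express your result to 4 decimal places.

r = Cov(X,Y) / (s_X · s_Y) = 72.86 / (23.07 × 10.56)
  = 72.86 / 243.6192 ≈ 0.2991

0.2991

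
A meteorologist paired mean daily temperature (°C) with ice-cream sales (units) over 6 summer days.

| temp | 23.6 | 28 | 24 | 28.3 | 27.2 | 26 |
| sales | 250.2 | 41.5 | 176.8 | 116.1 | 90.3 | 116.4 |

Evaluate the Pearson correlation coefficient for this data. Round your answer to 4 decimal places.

-0.8755

n = 6, Σx = 157.1, Σy = 791.3, Σx² = 4133.69, Σy² = 130762.79, Σxy = 20078.11
nΣxy − ΣxΣy = 120468.66 − 124313.23 = -3844.57
nΣx² − (Σx)² = 24802.14 − 24680.41 = 121.73; nΣy² − (Σy)² = 784576.74 − 626155.69 = 158421.05
r = -3844.57 / √(121.73 × 158421.05) = -3844.57 / 4391.4228 ≈ -0.8755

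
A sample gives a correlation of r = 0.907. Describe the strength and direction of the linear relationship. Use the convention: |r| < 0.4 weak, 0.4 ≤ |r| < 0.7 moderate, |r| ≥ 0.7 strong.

strong positive

r = 0.907 > 0 so the relationship is positive.
|r| = 0.907, which falls in the strong range.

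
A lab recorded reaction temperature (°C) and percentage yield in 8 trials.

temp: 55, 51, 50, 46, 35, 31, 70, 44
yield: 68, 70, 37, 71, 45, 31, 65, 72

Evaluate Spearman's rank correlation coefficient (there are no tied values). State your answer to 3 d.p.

0.238

Rank temp: 7, 6, 5, 4, 2, 1, 8, 3
Rank yield: 5, 6, 2, 7, 3, 1, 4, 8
d = rank(temp) − rank(yield): 2, 0, 3, -3, -1, 0, 4, -5; Σd² = 64
ρ = 1 − 6Σd² / [n(n²−1)] = 1 − 6×64 / (8×63) = 1 − 384/504 ≈ 0.238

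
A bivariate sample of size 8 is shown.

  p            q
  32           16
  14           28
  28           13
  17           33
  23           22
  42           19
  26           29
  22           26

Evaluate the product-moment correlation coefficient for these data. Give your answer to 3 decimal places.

n = 8, Σp = 204, Σq = 186, Σp² = 5746, Σq² = 4660, Σpq = 4459
nΣpq − ΣpΣq = 35672 − 37944 = -2272
nΣp² − (Σp)² = 45968 − 41616 = 4352; nΣq² − (Σq)² = 37280 − 34596 = 2684
r = -2272 / √(4352 × 2684) = -2272 / 3417.7139 ≈ -0.665

-0.665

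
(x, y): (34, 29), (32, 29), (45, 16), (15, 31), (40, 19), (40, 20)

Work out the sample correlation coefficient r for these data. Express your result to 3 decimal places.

n = 6, Σx = 206, Σy = 144, Σx² = 7630, Σy² = 3660, Σxy = 4659
nΣxy − ΣxΣy = 27954 − 29664 = -1710
nΣx² − (Σx)² = 45780 − 42436 = 3344; nΣy² − (Σy)² = 21960 − 20736 = 1224
r = -1710 / √(3344 × 1224) = -1710 / 2023.1302 ≈ -0.845

-0.845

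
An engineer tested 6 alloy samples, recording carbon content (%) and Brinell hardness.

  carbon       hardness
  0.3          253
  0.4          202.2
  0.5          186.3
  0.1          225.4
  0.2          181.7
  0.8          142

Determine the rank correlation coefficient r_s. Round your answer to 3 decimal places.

Rank carbon: 3, 4, 5, 1, 2, 6
Rank hardness: 6, 4, 3, 5, 2, 1
d = rank(carbon) − rank(hardness): -3, 0, 2, -4, 0, 5; Σd² = 54
ρ = 1 − 6Σd² / [n(n²−1)] = 1 − 6×54 / (6×35) = 1 − 324/210 ≈ -0.543

-0.543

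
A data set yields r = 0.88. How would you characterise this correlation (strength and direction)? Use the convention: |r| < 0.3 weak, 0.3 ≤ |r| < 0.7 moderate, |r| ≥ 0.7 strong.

strong positive

r = 0.88 > 0 so the relationship is positive.
|r| = 0.88, which falls in the strong range.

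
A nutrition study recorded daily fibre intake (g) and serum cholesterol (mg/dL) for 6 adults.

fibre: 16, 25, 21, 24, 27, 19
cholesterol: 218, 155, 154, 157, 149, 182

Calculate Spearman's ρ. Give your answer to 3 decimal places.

Rank fibre: 1, 5, 3, 4, 6, 2
Rank cholesterol: 6, 3, 2, 4, 1, 5
d = rank(fibre) − rank(cholesterol): -5, 2, 1, 0, 5, -3; Σd² = 64
ρ = 1 − 6Σd² / [n(n²−1)] = 1 − 6×64 / (6×35) = 1 − 384/210 ≈ -0.829

-0.829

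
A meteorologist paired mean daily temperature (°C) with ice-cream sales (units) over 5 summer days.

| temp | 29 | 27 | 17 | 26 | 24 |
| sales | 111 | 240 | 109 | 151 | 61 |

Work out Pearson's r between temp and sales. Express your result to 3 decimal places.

0.332

n = 5, Σx = 123, Σy = 672, Σx² = 3111, Σy² = 108324, Σxy = 16942
nΣxy − ΣxΣy = 84710 − 82656 = 2054
nΣx² − (Σx)² = 15555 − 15129 = 426; nΣy² − (Σy)² = 541620 − 451584 = 90036
r = 2054 / √(426 × 90036) = 2054 / 6193.1685 ≈ 0.332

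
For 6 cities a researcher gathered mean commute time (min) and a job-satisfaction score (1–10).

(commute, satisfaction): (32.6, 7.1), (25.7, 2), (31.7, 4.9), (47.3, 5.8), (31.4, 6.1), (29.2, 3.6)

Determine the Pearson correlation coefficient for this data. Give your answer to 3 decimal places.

n = 6, Σx = 197.9, Σy = 29.5, Σx² = 6804.03, Σy² = 162.23, Σxy = 1009.19
nΣxy − ΣxΣy = 6055.14 − 5838.05 = 217.09
nΣx² − (Σx)² = 40824.18 − 39164.41 = 1659.77; nΣy² − (Σy)² = 973.38 − 870.25 = 103.13
r = 217.09 / √(1659.77 × 103.13) = 217.09 / 413.7295 ≈ 0.525

0.525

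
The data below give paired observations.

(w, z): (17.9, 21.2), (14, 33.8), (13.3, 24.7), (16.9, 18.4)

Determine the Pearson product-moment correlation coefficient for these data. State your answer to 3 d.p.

n = 4, Σw = 62.1, Σz = 98.1, Σw² = 978.91, Σz² = 2540.53, Σwz = 1492.15
nΣwz − ΣwΣz = 5968.6 − 6092.01 = -123.41
nΣw² − (Σw)² = 3915.64 − 3856.41 = 59.23; nΣz² − (Σz)² = 10162.12 − 9623.61 = 538.51
r = -123.41 / √(59.23 × 538.51) = -123.41 / 178.5944 ≈ -0.691

-0.691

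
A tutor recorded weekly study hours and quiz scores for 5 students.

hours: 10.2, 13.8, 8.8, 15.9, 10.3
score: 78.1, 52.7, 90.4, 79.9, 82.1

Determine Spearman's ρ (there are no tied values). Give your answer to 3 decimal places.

Rank hours: 2, 4, 1, 5, 3
Rank score: 2, 1, 5, 3, 4
d = rank(hours) − rank(score): 0, 3, -4, 2, -1; Σd² = 30
ρ = 1 − 6Σd² / [n(n²−1)] = 1 − 6×30 / (5×24) = 1 − 180/120 ≈ -0.500

-0.500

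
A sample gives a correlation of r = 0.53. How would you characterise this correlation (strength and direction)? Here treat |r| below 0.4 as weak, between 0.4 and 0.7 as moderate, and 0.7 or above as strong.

r = 0.53 > 0 so the relationship is positive.
|r| = 0.53, which falls in the moderate range.

moderate positive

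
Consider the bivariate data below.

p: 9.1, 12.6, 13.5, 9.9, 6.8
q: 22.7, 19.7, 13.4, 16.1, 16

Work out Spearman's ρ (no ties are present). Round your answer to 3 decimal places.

-0.300

Rank p: 2, 4, 5, 3, 1
Rank q: 5, 4, 1, 3, 2
d = rank(p) − rank(q): -3, 0, 4, 0, -1; Σd² = 26
ρ = 1 − 6Σd² / [n(n²−1)] = 1 − 6×26 / (5×24) = 1 − 156/120 ≈ -0.300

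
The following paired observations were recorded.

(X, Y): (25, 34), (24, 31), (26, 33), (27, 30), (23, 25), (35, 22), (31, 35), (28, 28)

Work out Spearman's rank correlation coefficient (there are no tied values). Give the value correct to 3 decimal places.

Rank X: 3, 2, 4, 5, 1, 8, 7, 6
Rank Y: 7, 5, 6, 4, 2, 1, 8, 3
d = rank(X) − rank(Y): -4, -3, -2, 1, -1, 7, -1, 3; Σd² = 90
ρ = 1 − 6Σd² / [n(n²−1)] = 1 − 6×90 / (8×63) = 1 − 540/504 ≈ -0.071

-0.071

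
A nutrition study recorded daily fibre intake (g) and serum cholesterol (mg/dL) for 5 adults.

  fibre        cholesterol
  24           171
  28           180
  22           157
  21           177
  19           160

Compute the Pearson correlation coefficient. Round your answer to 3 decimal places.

n = 5, Σx = 114, Σy = 845, Σx² = 2646, Σy² = 143219, Σxy = 19355
nΣxy − ΣxΣy = 96775 − 96330 = 445
nΣx² − (Σx)² = 13230 − 12996 = 234; nΣy² − (Σy)² = 716095 − 714025 = 2070
r = 445 / √(234 × 2070) = 445 / 695.9741 ≈ 0.639

0.639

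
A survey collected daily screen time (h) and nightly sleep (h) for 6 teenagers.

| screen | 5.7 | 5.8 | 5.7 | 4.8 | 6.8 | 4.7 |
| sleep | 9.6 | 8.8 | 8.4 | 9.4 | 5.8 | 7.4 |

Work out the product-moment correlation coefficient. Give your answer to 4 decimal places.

-0.5174

n = 6, Σx = 33.5, Σy = 49.4, Σx² = 189.99, Σy² = 416.92, Σxy = 272.98
nΣxy − ΣxΣy = 1637.88 − 1654.9 = -17.02
nΣx² − (Σx)² = 1139.94 − 1122.25 = 17.69; nΣy² − (Σy)² = 2501.52 − 2440.36 = 61.16
r = -17.02 / √(17.69 × 61.16) = -17.02 / 32.8926 ≈ -0.5174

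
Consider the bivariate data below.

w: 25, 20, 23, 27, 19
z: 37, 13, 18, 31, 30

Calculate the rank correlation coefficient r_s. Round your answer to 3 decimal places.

0.600

Rank w: 4, 2, 3, 5, 1
Rank z: 5, 1, 2, 4, 3
d = rank(w) − rank(z): -1, 1, 1, 1, -2; Σd² = 8
ρ = 1 − 6Σd² / [n(n²−1)] = 1 − 6×8 / (5×24) = 1 − 48/120 ≈ 0.600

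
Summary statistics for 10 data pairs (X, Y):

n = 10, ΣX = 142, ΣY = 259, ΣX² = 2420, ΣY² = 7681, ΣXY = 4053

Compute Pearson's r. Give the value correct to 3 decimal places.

r = (nΣXY − ΣXΣY) / √[(nΣX² − (ΣX)²)(nΣY² − (ΣY)²)]
Numerator: 10×4053 − 142×259 = 3752
Denominator: √[(24200 − 20164)(76810 − 67081)] = √[4036 × 9729] = 6266.2783
r = 3752 / 6266.2783 ≈ 0.599

0.599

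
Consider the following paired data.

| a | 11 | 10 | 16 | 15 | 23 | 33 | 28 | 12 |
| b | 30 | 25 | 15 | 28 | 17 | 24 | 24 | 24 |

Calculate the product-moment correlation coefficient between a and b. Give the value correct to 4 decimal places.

-0.2526

n = 8, Σa = 148, Σb = 187, Σa² = 3248, Σb² = 4551, Σab = 3383
nΣab − ΣaΣb = 27064 − 27676 = -612
nΣa² − (Σa)² = 25984 − 21904 = 4080; nΣb² − (Σb)² = 36408 − 34969 = 1439
r = -612 / √(4080 × 1439) = -612 / 2423.0394 ≈ -0.2526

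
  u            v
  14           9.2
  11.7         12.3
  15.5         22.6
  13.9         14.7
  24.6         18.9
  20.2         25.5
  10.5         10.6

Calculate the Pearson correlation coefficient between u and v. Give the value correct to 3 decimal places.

n = 7, Σu = 110.4, Σv = 113.8, Σu² = 1889.8, Σv² = 2082.6, Σuv = 1918.68
nΣuv − ΣuΣv = 13430.76 − 12563.52 = 867.24
nΣu² − (Σu)² = 13228.6 − 12188.16 = 1040.44; nΣv² − (Σv)² = 14578.2 − 12950.44 = 1627.76
r = 867.24 / √(1040.44 × 1627.76) = 867.24 / 1301.3787 ≈ 0.666

0.666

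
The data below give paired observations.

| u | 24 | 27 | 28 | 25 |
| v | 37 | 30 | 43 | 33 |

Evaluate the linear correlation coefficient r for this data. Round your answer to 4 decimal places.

n = 4, Σu = 104, Σv = 143, Σu² = 2714, Σv² = 5207, Σuv = 3727
nΣuv − ΣuΣv = 14908 − 14872 = 36
nΣu² − (Σu)² = 10856 − 10816 = 40; nΣv² − (Σv)² = 20828 − 20449 = 379
r = 36 / √(40 × 379) = 36 / 123.1260 ≈ 0.2924

0.2924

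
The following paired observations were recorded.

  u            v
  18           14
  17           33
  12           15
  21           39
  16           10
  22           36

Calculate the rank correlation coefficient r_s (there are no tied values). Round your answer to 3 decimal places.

Rank u: 4, 3, 1, 5, 2, 6
Rank v: 2, 4, 3, 6, 1, 5
d = rank(u) − rank(v): 2, -1, -2, -1, 1, 1; Σd² = 12
ρ = 1 − 6Σd² / [n(n²−1)] = 1 − 6×12 / (6×35) = 1 − 72/210 ≈ 0.657

0.657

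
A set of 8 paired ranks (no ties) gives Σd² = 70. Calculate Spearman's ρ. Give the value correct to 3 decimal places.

ρ = 1 − 6Σd² / [n(n²−1)] = 1 − 6×70 / (8×63)
  = 1 − 420/504 = 1 − 0.8333 ≈ 0.167

0.167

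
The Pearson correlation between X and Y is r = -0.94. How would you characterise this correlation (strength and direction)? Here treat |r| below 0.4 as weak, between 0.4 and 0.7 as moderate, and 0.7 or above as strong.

strong negative

r = -0.94 < 0 so the relationship is negative.
|r| = 0.94, which falls in the strong range.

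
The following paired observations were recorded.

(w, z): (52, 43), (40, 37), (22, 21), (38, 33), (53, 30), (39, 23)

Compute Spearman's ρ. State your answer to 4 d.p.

0.5429

Rank w: 5, 4, 1, 2, 6, 3
Rank z: 6, 5, 1, 4, 3, 2
d = rank(w) − rank(z): -1, -1, 0, -2, 3, 1; Σd² = 16
ρ = 1 − 6Σd² / [n(n²−1)] = 1 − 6×16 / (6×35) = 1 − 96/210 ≈ 0.5429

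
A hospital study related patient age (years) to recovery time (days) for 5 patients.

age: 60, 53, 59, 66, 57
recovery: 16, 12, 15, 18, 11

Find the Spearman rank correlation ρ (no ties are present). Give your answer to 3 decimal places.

0.900

Rank age: 4, 1, 3, 5, 2
Rank recovery: 4, 2, 3, 5, 1
d = rank(age) − rank(recovery): 0, -1, 0, 0, 1; Σd² = 2
ρ = 1 − 6Σd² / [n(n²−1)] = 1 − 6×2 / (5×24) = 1 − 12/120 ≈ 0.900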